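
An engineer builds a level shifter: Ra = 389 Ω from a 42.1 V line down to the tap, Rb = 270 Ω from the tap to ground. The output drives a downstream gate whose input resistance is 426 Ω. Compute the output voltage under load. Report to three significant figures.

V_out ≈ 12.6 V

The load sits in parallel with Rb: Rb‖R_L = (270 × 426) / (270 + 426) = 165.3 Ω.
V_out = 42.1 × 165.3 / (389 + 165.3) = 42.1 × 165.3/554.3 = 12.6 V.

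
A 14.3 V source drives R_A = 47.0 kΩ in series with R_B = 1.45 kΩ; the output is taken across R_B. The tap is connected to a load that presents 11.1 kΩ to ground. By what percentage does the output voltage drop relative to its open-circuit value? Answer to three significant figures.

The divider's output (Thévenin) resistance is R_A‖R_B = 1.407 kΩ.
Fractional drop under load = R_th/(R_th + R_L) = 1.407 / (1.407 + 11.1) = 0.1125.
So the output falls by 11.2 %.

11.2 %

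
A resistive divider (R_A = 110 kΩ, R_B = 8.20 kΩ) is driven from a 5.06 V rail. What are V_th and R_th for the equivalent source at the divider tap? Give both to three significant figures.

V_th = 0.351 V, R_th = 7.63 kΩ

V_th is the open-circuit tap voltage: 5.06 × 8.20/(110 + 8.20) = 0.351 V.
With the supply zeroed, R_A and R_B appear in parallel from the tap: R_th = R_A‖R_B = (110 × 8.20)/118.2 = 7.63 kΩ.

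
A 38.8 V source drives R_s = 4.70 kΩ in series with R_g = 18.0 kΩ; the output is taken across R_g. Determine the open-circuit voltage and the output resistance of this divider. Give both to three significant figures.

V_th is the open-circuit tap voltage: 38.8 × 18.0/(4.70 + 18.0) = 30.8 V.
With the supply zeroed, R_s and R_g appear in parallel from the tap: R_th = R_s‖R_g = (4.70 × 18.0)/22.70 = 3.73 kΩ.

V_th = 30.8 V, R_th = 3.73 kΩ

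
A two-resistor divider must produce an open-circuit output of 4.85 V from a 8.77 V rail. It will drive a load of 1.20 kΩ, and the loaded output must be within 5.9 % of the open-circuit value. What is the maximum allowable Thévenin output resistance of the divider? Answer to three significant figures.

R_th ≤ 75.2 Ω

Loading drop = R_th/(R_th + R_L) ≤ 0.0590, so R_th ≤ R_L · ε/(1−ε) = 1.20 kΩ × 0.0590/0.9410 = 75.2 Ω.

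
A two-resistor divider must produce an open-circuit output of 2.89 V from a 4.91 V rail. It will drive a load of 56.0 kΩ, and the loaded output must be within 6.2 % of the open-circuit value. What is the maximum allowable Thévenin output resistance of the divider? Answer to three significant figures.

R_th ≤ 3.70 kΩ

Loading drop = R_th/(R_th + R_L) ≤ 0.0620, so R_th ≤ R_L · ε/(1−ε) = 56.0 kΩ × 0.0620/0.9380 = 3.70 kΩ.
(Any R1, R2 with R2/(R1+R2) = 0.589 and R1‖R2 ≤ 3.70 kΩ will meet the spec.)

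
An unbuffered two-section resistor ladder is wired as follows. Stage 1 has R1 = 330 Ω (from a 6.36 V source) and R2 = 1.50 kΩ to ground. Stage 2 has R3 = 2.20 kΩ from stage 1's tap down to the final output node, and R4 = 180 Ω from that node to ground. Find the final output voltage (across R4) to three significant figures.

Stage 2 presents R3+R4 = 2380 Ω as a load on stage 1's tap.
Stage 1's lower leg becomes R2‖(R3+R4) = 920.1 Ω, so V_mid = 6.36 × 920.1/1250 = 4.681 V.
Stage 2 is itself unloaded: V_out = V_mid × R4/(R3+R4) = 4.681 × 180/2380 = 0.354 V.

V_out ≈ 0.354 V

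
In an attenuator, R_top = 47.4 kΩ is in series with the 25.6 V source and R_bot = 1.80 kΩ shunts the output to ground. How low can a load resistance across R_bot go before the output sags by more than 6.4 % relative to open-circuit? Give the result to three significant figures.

R_L(min) ≈ 25.4 kΩ

Output resistance R_th = R_top‖R_bot = (47.4 × 1.80)/49.20 = 1.734 kΩ.
The fractional drop is R_th/(R_th + R_L); requiring this ≤ 0.0640 gives R_L ≥ R_th(1/0.0640 − 1) = 1.734 × 14.62 = 25.4 kΩ.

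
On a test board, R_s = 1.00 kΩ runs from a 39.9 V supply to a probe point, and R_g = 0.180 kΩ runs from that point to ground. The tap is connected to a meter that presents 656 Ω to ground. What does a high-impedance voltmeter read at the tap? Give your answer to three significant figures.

V_out ≈ 4.94 V

The load sits in parallel with R_g: R_g‖R_L = (180 × 656) / (180 + 656) = 141.2 Ω.
V_out = 39.9 × 141.2 / (1000 + 141.2) = 39.9 × 141.2/1141 = 4.94 V.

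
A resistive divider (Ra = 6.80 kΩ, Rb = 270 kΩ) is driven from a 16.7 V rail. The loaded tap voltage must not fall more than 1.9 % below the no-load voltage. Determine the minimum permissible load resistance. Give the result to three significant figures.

Output resistance R_th = Ra‖Rb = (6.80 × 270)/276.8 = 6.633 kΩ.
The fractional drop is R_th/(R_th + R_L); requiring this ≤ 0.0190 gives R_L ≥ R_th(1/0.0190 − 1) = 6.633 × 51.63 = 342 kΩ.

R_L(min) ≈ 342 kΩ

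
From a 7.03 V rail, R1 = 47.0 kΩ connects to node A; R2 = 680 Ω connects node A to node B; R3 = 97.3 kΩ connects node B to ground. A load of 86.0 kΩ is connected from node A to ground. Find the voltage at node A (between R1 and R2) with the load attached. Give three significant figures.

Below node A the series string R2+R3 = 97980 Ω sits in parallel with the 86000 Ω load: 45800 Ω.
V_A = 7.03 × 45800/(47000 + 45800) = 3.47 V.

V ≈ 3.47 V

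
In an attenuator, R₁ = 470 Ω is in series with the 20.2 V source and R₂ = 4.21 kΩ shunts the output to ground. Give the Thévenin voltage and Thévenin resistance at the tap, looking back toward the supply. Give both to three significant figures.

V_th = 18.2 V, R_th = 423 Ω

V_th is the open-circuit tap voltage: 20.2 × 4210/(470 + 4210) = 18.2 V.
With the supply zeroed, R₁ and R₂ appear in parallel from the tap: R_th = R₁‖R₂ = (470 × 4210)/4680 = 423 Ω.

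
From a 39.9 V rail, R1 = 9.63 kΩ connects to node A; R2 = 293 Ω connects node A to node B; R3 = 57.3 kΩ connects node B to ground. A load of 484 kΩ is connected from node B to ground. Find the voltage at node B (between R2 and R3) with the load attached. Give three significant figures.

V ≈ 33.4 V

At node B, R3 is in parallel with the load: R3‖R_L = 51230 Ω.
Below node A the resistance is R2 + (R3‖R_L) = 51530 Ω, so V_A = 39.9 × 51530/61160 = 33.62 V.
Then V_B = V_A × (R3‖R_L)/(R2 + R3‖R_L) = 33.62 × 51230/51530 = 33.4 V.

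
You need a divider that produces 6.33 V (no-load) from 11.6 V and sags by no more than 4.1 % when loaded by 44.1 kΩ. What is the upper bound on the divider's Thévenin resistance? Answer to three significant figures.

R_th ≤ 1.89 kΩ

Loading drop = R_th/(R_th + R_L) ≤ 0.0410, so R_th ≤ R_L · ε/(1−ε) = 44.1 kΩ × 0.0410/0.9590 = 1.89 kΩ.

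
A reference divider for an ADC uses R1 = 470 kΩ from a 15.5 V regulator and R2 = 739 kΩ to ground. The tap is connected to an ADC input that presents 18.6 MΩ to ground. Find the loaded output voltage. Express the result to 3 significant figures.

V_out ≈ 9.33 V

The load sits in parallel with R2: R2‖R_L = (739 × 18600) / (739 + 18600) = 710.8 kΩ.
V_out = 15.5 × 710.8 / (470 + 710.8) = 15.5 × 710.8/1181 = 9.33 V.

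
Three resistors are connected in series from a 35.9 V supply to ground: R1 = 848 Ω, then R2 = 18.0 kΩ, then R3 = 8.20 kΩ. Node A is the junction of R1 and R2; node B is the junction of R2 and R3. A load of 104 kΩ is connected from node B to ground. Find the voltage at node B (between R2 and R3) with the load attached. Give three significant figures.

V ≈ 10.3 V

At node B, R3 is in parallel with the load: R3‖R_L = 7601 Ω.
Below node A the resistance is R2 + (R3‖R_L) = 25600 Ω, so V_A = 35.9 × 25600/26450 = 34.75 V.
Then V_B = V_A × (R3‖R_L)/(R2 + R3‖R_L) = 34.75 × 7601/25600 = 10.3 V.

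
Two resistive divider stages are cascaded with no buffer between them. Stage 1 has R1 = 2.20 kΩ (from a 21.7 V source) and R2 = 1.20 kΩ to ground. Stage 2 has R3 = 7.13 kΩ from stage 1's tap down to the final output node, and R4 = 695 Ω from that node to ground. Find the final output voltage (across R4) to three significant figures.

V_out ≈ 0.619 V

Stage 2 presents R3+R4 = 7825 Ω as a load on stage 1's tap.
Stage 1's lower leg becomes R2‖(R3+R4) = 1040 Ω, so V_mid = 21.7 × 1040/3240 = 6.967 V.
Stage 2 is itself unloaded: V_out = V_mid × R4/(R3+R4) = 6.967 × 695/7825 = 0.619 V.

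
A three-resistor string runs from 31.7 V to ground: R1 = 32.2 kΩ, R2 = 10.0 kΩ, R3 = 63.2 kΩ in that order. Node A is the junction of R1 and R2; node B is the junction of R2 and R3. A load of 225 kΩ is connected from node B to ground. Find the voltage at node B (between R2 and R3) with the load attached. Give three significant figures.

V ≈ 17.1 V

At node B, R3 is in parallel with the load: R3‖R_L = 49.34 kΩ.
Below node A the resistance is R2 + (R3‖R_L) = 59.34 kΩ, so V_A = 31.7 × 59.34/91.54 = 20.55 V.
Then V_B = V_A × (R3‖R_L)/(R2 + R3‖R_L) = 20.55 × 49.34/59.34 = 17.1 V.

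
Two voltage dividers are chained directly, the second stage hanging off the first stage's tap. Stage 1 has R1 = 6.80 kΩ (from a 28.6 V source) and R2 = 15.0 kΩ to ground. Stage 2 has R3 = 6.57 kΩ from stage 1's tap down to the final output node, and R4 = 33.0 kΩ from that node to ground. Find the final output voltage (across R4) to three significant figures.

V_out ≈ 14.7 V

Stage 2 presents R3+R4 = 39.57 kΩ as a load on stage 1's tap.
Stage 1's lower leg becomes R2‖(R3+R4) = 10.88 kΩ, so V_mid = 28.6 × 10.88/17.68 = 17.60 V.
Stage 2 is itself unloaded: V_out = V_mid × R4/(R3+R4) = 17.60 × 33.0/39.57 = 14.7 V.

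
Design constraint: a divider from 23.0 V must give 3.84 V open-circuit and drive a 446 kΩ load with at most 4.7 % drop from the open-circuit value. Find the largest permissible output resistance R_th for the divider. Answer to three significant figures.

R_th ≤ 22.0 kΩ

Loading drop = R_th/(R_th + R_L) ≤ 0.0470, so R_th ≤ R_L · ε/(1−ε) = 446 kΩ × 0.0470/0.9530 = 22.0 kΩ.
(Any R1, R2 with R2/(R1+R2) = 0.167 and R1‖R2 ≤ 22.0 kΩ will meet the spec.)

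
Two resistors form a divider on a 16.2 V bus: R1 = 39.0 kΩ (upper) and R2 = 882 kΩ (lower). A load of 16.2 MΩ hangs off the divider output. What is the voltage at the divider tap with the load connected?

V_out ≈ 15.5 V

The load sits in parallel with R2: R2‖R_L = (882 × 16200) / (882 + 16200) = 836.5 kΩ.
V_out = 16.2 × 836.5 / (39.0 + 836.5) = 16.2 × 836.5/875.5 = 15.5 V.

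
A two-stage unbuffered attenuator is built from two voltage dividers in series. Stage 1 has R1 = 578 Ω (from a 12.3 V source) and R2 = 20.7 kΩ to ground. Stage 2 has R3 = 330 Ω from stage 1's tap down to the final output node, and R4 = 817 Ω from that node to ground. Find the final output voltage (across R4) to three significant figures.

V_out ≈ 5.72 V

Stage 2 presents R3+R4 = 1147 Ω as a load on stage 1's tap.
Stage 1's lower leg becomes R2‖(R3+R4) = 1087 Ω, so V_mid = 12.3 × 1087/1665 = 8.030 V.
Stage 2 is itself unloaded: V_out = V_mid × R4/(R3+R4) = 8.030 × 817/1147 = 5.72 V.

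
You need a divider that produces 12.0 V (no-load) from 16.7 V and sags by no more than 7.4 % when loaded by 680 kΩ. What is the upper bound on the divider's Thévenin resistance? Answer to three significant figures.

Loading drop = R_th/(R_th + R_L) ≤ 0.0740, so R_th ≤ R_L · ε/(1−ε) = 680 kΩ × 0.0740/0.9260 = 54.3 kΩ.

R_th ≤ 54.3 kΩ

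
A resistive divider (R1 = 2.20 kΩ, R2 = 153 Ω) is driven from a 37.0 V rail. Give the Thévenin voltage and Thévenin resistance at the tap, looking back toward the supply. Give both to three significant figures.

V_th = 2.41 V, R_th = 143 Ω

V_th is the open-circuit tap voltage: 37.0 × 153/(2200 + 153) = 2.41 V.
With the supply zeroed, R1 and R2 appear in parallel from the tap: R_th = R1‖R2 = (2200 × 153)/2353 = 143 Ω.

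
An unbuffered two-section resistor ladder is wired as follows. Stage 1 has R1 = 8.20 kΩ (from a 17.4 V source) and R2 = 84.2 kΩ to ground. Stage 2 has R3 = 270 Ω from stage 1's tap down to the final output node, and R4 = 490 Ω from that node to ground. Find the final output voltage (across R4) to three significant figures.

V_out ≈ 0.944 V

Stage 2 presents R3+R4 = 760.0 Ω as a load on stage 1's tap.
Stage 1's lower leg becomes R2‖(R3+R4) = 753.2 Ω, so V_mid = 17.4 × 753.2/8953 = 1.464 V.
Stage 2 is itself unloaded: V_out = V_mid × R4/(R3+R4) = 1.464 × 490/760.0 = 0.944 V.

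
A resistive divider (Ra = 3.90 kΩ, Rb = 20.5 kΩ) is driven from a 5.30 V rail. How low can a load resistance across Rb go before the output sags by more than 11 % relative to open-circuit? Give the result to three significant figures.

Output resistance R_th = Ra‖Rb = (3.90 × 20.5)/24.40 = 3.277 kΩ.
The fractional drop is R_th/(R_th + R_L); requiring this ≤ 0.110 gives R_L ≥ R_th(1/0.110 − 1) = 3.277 × 8.091 = 26.5 kΩ.

R_L(min) ≈ 26.5 kΩ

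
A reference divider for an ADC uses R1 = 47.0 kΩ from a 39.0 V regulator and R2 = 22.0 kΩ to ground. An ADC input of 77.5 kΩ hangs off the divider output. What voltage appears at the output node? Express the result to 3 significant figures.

The load sits in parallel with R2: R2‖R_L = (22.0 × 77.5) / (22.0 + 77.5) = 17.14 kΩ.
V_out = 39.0 × 17.14 / (47.0 + 17.14) = 39.0 × 17.14/64.14 = 10.4 V.

V_out ≈ 10.4 V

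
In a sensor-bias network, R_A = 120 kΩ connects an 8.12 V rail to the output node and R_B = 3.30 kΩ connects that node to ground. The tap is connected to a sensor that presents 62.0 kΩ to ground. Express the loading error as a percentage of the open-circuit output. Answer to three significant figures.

4.93 %

The divider's output (Thévenin) resistance is R_A‖R_B = 3.212 kΩ.
Fractional drop under load = R_th/(R_th + R_L) = 3.212 / (3.212 + 62.0) = 0.04925.
So the output falls by 4.93 %.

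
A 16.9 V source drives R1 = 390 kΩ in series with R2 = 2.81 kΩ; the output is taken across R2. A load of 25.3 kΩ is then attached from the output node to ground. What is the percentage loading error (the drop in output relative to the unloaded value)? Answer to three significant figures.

The divider's output (Thévenin) resistance is R1‖R2 = 2.790 kΩ.
Fractional drop under load = R_th/(R_th + R_L) = 2.790 / (2.790 + 25.3) = 0.09932.
So the output falls by 9.93 %.

9.93 %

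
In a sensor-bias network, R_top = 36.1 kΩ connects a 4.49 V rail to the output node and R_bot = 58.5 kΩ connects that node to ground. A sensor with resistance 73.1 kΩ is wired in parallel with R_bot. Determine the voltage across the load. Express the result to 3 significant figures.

V_out ≈ 2.13 V

The load sits in parallel with R_bot: R_bot‖R_L = (58.5 × 73.1) / (58.5 + 73.1) = 32.50 kΩ.
V_out = 4.49 × 32.50 / (36.1 + 32.50) = 4.49 × 32.50/68.60 = 2.13 V.
(Unloaded it would have been 2.78 V.)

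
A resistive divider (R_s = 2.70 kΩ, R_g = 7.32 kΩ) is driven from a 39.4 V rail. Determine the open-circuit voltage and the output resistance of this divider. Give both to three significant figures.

V_th = 28.8 V, R_th = 1.97 kΩ

V_th is the open-circuit tap voltage: 39.4 × 7.32/(2.70 + 7.32) = 28.8 V.
With the supply zeroed, R_s and R_g appear in parallel from the tap: R_th = R_s‖R_g = (2.70 × 7.32)/10.02 = 1.97 kΩ.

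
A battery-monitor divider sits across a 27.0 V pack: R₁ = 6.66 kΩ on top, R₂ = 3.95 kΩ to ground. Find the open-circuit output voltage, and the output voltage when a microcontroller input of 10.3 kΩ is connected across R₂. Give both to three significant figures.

Unloaded: 10.1 V; loaded: 8.10 V

Open-circuit: V = 27.0 × 3.95/(6.66 + 3.95) = 10.1 V.
With the load, R₂ becomes R₂‖R_L = 2.855 kΩ, so V = 27.0 × 2.855/9.515 = 8.10 V.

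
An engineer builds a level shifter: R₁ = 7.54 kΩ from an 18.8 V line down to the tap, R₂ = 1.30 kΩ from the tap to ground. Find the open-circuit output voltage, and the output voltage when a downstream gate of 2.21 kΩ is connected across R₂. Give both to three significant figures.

Open-circuit: V = 18.8 × 1.30/(7.54 + 1.30) = 2.76 V.
With the load, R₂ becomes R₂‖R_L = 0.8185 kΩ, so V = 18.8 × 0.8185/8.359 = 1.84 V.

Unloaded: 2.76 V; loaded: 1.84 V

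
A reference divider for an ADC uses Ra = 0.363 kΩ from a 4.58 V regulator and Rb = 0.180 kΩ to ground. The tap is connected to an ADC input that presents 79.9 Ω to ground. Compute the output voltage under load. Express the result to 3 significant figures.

V_out ≈ 0.606 V

The load sits in parallel with Rb: Rb‖R_L = (180 × 79.9) / (180 + 79.9) = 55.34 Ω.
V_out = 4.58 × 55.34 / (363 + 55.34) = 4.58 × 55.34/418.3 = 0.606 V.
(Unloaded it would have been 1.52 V.)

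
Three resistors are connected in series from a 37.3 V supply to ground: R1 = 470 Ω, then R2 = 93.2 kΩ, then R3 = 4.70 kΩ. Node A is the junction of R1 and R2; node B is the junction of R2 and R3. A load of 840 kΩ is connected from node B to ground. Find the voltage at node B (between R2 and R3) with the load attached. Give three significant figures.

V ≈ 1.77 V

At node B, R3 is in parallel with the load: R3‖R_L = 4674 Ω.
Below node A the resistance is R2 + (R3‖R_L) = 97870 Ω, so V_A = 37.3 × 97870/98340 = 37.12 V.
Then V_B = V_A × (R3‖R_L)/(R2 + R3‖R_L) = 37.12 × 4674/97870 = 1.77 V.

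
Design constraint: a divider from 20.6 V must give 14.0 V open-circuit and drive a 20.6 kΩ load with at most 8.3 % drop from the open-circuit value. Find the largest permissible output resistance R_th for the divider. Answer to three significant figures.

R_th ≤ 1.86 kΩ

Loading drop = R_th/(R_th + R_L) ≤ 0.0830, so R_th ≤ R_L · ε/(1−ε) = 20.6 kΩ × 0.0830/0.9170 = 1.86 kΩ.
(Any R1, R2 with R2/(R1+R2) = 0.680 and R1‖R2 ≤ 1.86 kΩ will meet the spec.)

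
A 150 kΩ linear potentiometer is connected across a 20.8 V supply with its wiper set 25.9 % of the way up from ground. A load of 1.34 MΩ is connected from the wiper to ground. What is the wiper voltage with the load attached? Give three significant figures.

The wiper splits the pot into (1−α)R = 111.2 kΩ above and αR = 38.85 kΩ below.
Lower section ‖ load = 37.76 kΩ.
V_wiper = 20.8 × 37.76/(111.2 + 37.76) = 5.27 V.

V ≈ 5.27 V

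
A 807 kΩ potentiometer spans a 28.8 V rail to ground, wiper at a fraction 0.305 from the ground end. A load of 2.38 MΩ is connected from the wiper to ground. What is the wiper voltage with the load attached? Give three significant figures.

V ≈ 8.19 V

The wiper splits the pot into (1−α)R = 560.9 kΩ above and αR = 246.1 kΩ below.
Lower section ‖ load = 223.1 kΩ.
V_wiper = 28.8 × 223.1/(560.9 + 223.1) = 8.19 V.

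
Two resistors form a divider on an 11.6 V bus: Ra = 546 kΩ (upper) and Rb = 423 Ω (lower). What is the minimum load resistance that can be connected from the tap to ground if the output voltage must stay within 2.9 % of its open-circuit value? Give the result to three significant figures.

R_L(min) ≈ 14.2 kΩ

Output resistance R_th = Ra‖Rb = (546000 × 423)/546400 = 422.7 Ω.
The fractional drop is R_th/(R_th + R_L); requiring this ≤ 0.0290 gives R_L ≥ R_th(1/0.0290 − 1) = 422.7 × 33.48 = 14.2 kΩ.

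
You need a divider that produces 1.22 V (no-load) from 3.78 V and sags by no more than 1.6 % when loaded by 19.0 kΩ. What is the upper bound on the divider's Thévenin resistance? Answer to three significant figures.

R_th ≤ 309 Ω

Loading drop = R_th/(R_th + R_L) ≤ 0.0160, so R_th ≤ R_L · ε/(1−ε) = 19.0 kΩ × 0.0160/0.9840 = 309 Ω.
(Any R1, R2 with R2/(R1+R2) = 0.323 and R1‖R2 ≤ 309 Ω will meet the spec.)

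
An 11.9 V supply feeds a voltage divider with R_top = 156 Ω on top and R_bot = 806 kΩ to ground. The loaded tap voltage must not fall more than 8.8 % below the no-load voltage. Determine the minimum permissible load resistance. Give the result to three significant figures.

R_L(min) ≈ 1.62 kΩ

Output resistance R_th = R_top‖R_bot = (156 × 806000)/806200 = 156.0 Ω.
The fractional drop is R_th/(R_th + R_L); requiring this ≤ 0.0880 gives R_L ≥ R_th(1/0.0880 − 1) = 156.0 × 10.36 = 1.62 kΩ.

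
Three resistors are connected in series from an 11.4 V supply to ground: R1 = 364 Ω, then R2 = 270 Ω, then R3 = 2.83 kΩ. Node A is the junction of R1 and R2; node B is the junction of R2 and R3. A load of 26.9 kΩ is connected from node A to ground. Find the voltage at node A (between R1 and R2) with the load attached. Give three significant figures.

Below node A the series string R2+R3 = 3100 Ω sits in parallel with the 26900 Ω load: 2780 Ω.
V_A = 11.4 × 2780/(364 + 2780) = 10.1 V.

V ≈ 10.1 V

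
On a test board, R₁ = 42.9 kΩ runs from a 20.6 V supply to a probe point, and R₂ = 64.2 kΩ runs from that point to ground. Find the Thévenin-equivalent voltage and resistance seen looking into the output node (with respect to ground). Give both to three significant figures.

V_th is the open-circuit tap voltage: 20.6 × 64.2/(42.9 + 64.2) = 12.3 V.
With the supply zeroed, R₁ and R₂ appear in parallel from the tap: R_th = R₁‖R₂ = (42.9 × 64.2)/107.1 = 25.7 kΩ.

V_th = 12.3 V, R_th = 25.7 kΩ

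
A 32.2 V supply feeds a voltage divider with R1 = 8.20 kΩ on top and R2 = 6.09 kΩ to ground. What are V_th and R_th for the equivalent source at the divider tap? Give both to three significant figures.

V_th is the open-circuit tap voltage: 32.2 × 6.09/(8.20 + 6.09) = 13.7 V.
With the supply zeroed, R1 and R2 appear in parallel from the tap: R_th = R1‖R2 = (8.20 × 6.09)/14.29 = 3.49 kΩ.

V_th = 13.7 V, R_th = 3.49 kΩ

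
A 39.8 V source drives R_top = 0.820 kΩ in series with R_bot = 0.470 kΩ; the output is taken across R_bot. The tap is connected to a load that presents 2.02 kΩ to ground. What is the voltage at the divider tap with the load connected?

V_out ≈ 12.6 V

The load sits in parallel with R_bot: R_bot‖R_L = (470 × 2020) / (470 + 2020) = 381.3 Ω.
V_out = 39.8 × 381.3 / (820 + 381.3) = 39.8 × 381.3/1201 = 12.6 V.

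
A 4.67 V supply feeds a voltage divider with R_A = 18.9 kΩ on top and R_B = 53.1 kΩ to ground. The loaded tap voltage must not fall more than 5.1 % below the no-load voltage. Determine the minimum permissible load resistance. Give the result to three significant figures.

R_L(min) ≈ 259 kΩ

Output resistance R_th = R_A‖R_B = (18.9 × 53.1)/72.00 = 13.94 kΩ.
The fractional drop is R_th/(R_th + R_L); requiring this ≤ 0.0510 gives R_L ≥ R_th(1/0.0510 − 1) = 13.94 × 18.61 = 259 kΩ.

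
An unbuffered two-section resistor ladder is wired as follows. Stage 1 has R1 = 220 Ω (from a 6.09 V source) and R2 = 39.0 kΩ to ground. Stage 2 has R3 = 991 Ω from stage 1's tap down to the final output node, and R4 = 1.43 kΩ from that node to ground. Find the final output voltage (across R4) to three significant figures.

Stage 2 presents R3+R4 = 2421 Ω as a load on stage 1's tap.
Stage 1's lower leg becomes R2‖(R3+R4) = 2279 Ω, so V_mid = 6.09 × 2279/2499 = 5.554 V.
Stage 2 is itself unloaded: V_out = V_mid × R4/(R3+R4) = 5.554 × 1430/2421 = 3.28 V.

V_out ≈ 3.28 V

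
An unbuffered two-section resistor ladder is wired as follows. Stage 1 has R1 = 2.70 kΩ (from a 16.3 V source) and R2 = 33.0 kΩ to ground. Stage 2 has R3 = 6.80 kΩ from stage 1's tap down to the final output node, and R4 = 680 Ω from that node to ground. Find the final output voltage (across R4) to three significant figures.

Stage 2 presents R3+R4 = 7480 Ω as a load on stage 1's tap.
Stage 1's lower leg becomes R2‖(R3+R4) = 6098 Ω, so V_mid = 16.3 × 6098/8798 = 11.30 V.
Stage 2 is itself unloaded: V_out = V_mid × R4/(R3+R4) = 11.30 × 680/7480 = 1.03 V.

V_out ≈ 1.03 V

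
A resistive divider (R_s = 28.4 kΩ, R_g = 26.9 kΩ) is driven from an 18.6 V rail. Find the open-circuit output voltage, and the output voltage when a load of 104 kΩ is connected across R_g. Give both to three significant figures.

Open-circuit: V = 18.6 × 26.9/(28.4 + 26.9) = 9.05 V.
With the load, R_g becomes R_g‖R_L = 21.37 kΩ, so V = 18.6 × 21.37/49.77 = 7.99 V.

Unloaded: 9.05 V; loaded: 7.99 V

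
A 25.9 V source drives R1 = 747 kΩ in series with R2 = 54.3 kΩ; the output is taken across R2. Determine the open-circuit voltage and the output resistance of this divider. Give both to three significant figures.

V_th is the open-circuit tap voltage: 25.9 × 54.3/(747 + 54.3) = 1.76 V.
With the supply zeroed, R1 and R2 appear in parallel from the tap: R_th = R1‖R2 = (747 × 54.3)/801.3 = 50.6 kΩ.

V_th = 1.76 V, R_th = 50.6 kΩ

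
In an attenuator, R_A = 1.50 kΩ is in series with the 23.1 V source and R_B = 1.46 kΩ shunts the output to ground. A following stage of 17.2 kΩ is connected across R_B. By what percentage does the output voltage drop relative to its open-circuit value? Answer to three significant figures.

The divider's output (Thévenin) resistance is R_A‖R_B = 0.7399 kΩ.
Fractional drop under load = R_th/(R_th + R_L) = 0.7399 / (0.7399 + 17.2) = 0.04124.
So the output falls by 4.12 %.

4.12 %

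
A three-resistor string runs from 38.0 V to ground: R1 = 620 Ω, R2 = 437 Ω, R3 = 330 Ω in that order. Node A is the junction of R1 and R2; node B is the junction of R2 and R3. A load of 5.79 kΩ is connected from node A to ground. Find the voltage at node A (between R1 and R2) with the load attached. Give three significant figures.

V ≈ 19.8 V

Below node A the series string R2+R3 = 767.0 Ω sits in parallel with the 5790 Ω load: 677.3 Ω.
V_A = 38.0 × 677.3/(620 + 677.3) = 19.8 V.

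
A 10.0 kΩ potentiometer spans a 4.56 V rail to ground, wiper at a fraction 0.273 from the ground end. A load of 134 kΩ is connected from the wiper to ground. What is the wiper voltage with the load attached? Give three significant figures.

The wiper splits the pot into (1−α)R = 7.270 kΩ above and αR = 2.730 kΩ below.
Lower section ‖ load = 2.675 kΩ.
V_wiper = 4.56 × 2.675/(7.270 + 2.675) = 1.23 V.

V ≈ 1.23 V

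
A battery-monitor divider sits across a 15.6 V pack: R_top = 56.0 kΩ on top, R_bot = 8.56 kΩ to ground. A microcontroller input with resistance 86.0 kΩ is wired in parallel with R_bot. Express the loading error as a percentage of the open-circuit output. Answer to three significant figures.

The divider's output (Thévenin) resistance is R_top‖R_bot = 7.425 kΩ.
Fractional drop under load = R_th/(R_th + R_L) = 7.425 / (7.425 + 86.0) = 0.07948.
So the output falls by 7.95 %.

7.95 %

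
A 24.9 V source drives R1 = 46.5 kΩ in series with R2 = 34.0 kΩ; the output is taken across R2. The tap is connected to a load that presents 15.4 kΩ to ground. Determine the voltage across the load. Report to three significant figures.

V_out ≈ 4.62 V

The load sits in parallel with R2: R2‖R_L = (34.0 × 15.4) / (34.0 + 15.4) = 10.60 kΩ.
V_out = 24.9 × 10.60 / (46.5 + 10.60) = 24.9 × 10.60/57.10 = 4.62 V.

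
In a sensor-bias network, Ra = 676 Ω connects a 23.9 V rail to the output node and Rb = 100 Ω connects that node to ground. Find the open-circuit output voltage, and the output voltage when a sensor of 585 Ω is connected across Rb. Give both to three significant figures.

Open-circuit: V = 23.9 × 100/(676 + 100) = 3.08 V.
With the load, Rb becomes Rb‖R_L = 85.40 Ω, so V = 23.9 × 85.40/761.4 = 2.68 V.

Unloaded: 3.08 V; loaded: 2.68 V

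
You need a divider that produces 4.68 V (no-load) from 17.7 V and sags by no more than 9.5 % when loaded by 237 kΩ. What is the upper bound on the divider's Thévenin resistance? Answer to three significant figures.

Loading drop = R_th/(R_th + R_L) ≤ 0.0950, so R_th ≤ R_L · ε/(1−ε) = 237 kΩ × 0.0950/0.9050 = 24.9 kΩ.
(Any R1, R2 with R2/(R1+R2) = 0.264 and R1‖R2 ≤ 24.9 kΩ will meet the spec.)

R_th ≤ 24.9 kΩ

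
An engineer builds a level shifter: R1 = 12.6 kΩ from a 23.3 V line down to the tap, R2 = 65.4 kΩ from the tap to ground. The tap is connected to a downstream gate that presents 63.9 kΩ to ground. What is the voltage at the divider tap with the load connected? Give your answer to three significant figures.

The load sits in parallel with R2: R2‖R_L = (65.4 × 63.9) / (65.4 + 63.9) = 32.32 kΩ.
V_out = 23.3 × 32.32 / (12.6 + 32.32) = 23.3 × 32.32/44.92 = 16.8 V.

V_out ≈ 16.8 V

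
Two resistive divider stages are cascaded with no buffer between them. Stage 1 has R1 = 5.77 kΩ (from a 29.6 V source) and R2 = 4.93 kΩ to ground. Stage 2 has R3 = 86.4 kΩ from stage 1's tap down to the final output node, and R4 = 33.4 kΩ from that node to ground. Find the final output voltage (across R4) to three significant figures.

Stage 2 presents R3+R4 = 119.8 kΩ as a load on stage 1's tap.
Stage 1's lower leg becomes R2‖(R3+R4) = 4.735 kΩ, so V_mid = 29.6 × 4.735/10.51 = 13.34 V.
Stage 2 is itself unloaded: V_out = V_mid × R4/(R3+R4) = 13.34 × 33.4/119.8 = 3.72 V.

V_out ≈ 3.72 V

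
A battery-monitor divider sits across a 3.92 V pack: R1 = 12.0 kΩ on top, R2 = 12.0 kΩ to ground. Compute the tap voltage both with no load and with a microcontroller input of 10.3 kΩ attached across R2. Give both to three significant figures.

Open-circuit: V = 3.92 × 12.0/(12.0 + 12.0) = 1.96 V.
With the load, R2 becomes R2‖R_L = 5.543 kΩ, so V = 3.92 × 5.543/17.54 = 1.24 V.

Unloaded: 1.96 V; loaded: 1.24 V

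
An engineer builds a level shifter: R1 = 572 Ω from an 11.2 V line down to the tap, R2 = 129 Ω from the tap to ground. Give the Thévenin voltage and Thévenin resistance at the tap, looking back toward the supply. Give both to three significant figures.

V_th = 2.06 V, R_th = 105 Ω

V_th is the open-circuit tap voltage: 11.2 × 129/(572 + 129) = 2.06 V.
With the supply zeroed, R1 and R2 appear in parallel from the tap: R_th = R1‖R2 = (572 × 129)/701.0 = 105 Ω.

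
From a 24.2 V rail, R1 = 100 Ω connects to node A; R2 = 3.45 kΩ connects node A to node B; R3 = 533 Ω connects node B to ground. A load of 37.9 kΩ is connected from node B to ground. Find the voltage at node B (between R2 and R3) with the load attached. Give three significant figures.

V ≈ 3.12 V

At node B, R3 is in parallel with the load: R3‖R_L = 525.6 Ω.
Below node A the resistance is R2 + (R3‖R_L) = 3976 Ω, so V_A = 24.2 × 3976/4076 = 23.61 V.
Then V_B = V_A × (R3‖R_L)/(R2 + R3‖R_L) = 23.61 × 525.6/3976 = 3.12 V.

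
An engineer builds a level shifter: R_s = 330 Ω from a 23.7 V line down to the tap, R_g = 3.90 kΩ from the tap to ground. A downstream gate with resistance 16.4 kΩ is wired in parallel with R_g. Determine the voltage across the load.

The load sits in parallel with R_g: R_g‖R_L = (3900 × 16400) / (3900 + 16400) = 3151 Ω.
V_out = 23.7 × 3151 / (330 + 3151) = 23.7 × 3151/3481 = 21.5 V.

V_out ≈ 21.5 V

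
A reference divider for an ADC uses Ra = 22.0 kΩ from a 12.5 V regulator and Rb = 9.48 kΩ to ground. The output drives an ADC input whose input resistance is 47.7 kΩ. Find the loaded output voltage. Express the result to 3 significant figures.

The load sits in parallel with Rb: Rb‖R_L = (9.48 × 47.7) / (9.48 + 47.7) = 7.908 kΩ.
V_out = 12.5 × 7.908 / (22.0 + 7.908) = 12.5 × 7.908/29.91 = 3.31 V.

V_out ≈ 3.31 V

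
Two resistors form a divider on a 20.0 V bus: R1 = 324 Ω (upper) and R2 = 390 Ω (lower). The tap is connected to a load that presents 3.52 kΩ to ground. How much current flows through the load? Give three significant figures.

R2‖R_L = 351.1 Ω; V_out = 20.0 × 351.1/675.1 = 10.40 V.
I_L = V_out / R_L = 10.40 / 3.52 kΩ = 2.95 mA.

I_L ≈ 2.95 mA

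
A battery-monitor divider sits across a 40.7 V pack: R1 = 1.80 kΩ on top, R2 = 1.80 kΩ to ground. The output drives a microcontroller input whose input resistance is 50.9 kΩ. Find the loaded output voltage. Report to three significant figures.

V_out ≈ 20.0 V

The load sits in parallel with R2: R2‖R_L = (1.80 × 50.9) / (1.80 + 50.9) = 1.739 kΩ.
V_out = 40.7 × 1.739 / (1.80 + 1.739) = 40.7 × 1.739/3.539 = 20.0 V.
(Unloaded it would have been 20.4 V.)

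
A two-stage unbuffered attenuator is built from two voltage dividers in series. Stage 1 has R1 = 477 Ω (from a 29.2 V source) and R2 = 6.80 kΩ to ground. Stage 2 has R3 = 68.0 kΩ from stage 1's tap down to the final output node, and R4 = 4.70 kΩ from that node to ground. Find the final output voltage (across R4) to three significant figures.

Stage 2 presents R3+R4 = 72700 Ω as a load on stage 1's tap.
Stage 1's lower leg becomes R2‖(R3+R4) = 6218 Ω, so V_mid = 29.2 × 6218/6695 = 27.12 V.
Stage 2 is itself unloaded: V_out = V_mid × R4/(R3+R4) = 27.12 × 4700/72700 = 1.75 V.

V_out ≈ 1.75 V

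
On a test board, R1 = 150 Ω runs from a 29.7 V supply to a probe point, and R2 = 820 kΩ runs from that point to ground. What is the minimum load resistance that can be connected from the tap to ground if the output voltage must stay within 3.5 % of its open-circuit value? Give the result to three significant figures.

Output resistance R_th = R1‖R2 = (150 × 820000)/820200 = 150.0 Ω.
The fractional drop is R_th/(R_th + R_L); requiring this ≤ 0.0350 gives R_L ≥ R_th(1/0.0350 − 1) = 150.0 × 27.57 = 4.13 kΩ.

R_L(min) ≈ 4.13 kΩ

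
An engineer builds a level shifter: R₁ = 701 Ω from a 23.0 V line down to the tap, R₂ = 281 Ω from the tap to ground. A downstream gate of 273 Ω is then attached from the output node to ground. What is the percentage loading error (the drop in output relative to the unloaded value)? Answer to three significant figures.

The divider's output (Thévenin) resistance is R₁‖R₂ = 200.6 Ω.
Fractional drop under load = R_th/(R_th + R_L) = 200.6 / (200.6 + 273) = 0.4236.
So the output falls by 42.4 %.

42.4 %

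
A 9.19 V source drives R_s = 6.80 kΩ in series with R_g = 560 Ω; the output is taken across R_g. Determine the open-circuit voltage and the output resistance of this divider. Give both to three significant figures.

V_th = 0.699 V, R_th = 517 Ω

V_th is the open-circuit tap voltage: 9.19 × 560/(6800 + 560) = 0.699 V.
With the supply zeroed, R_s and R_g appear in parallel from the tap: R_th = R_s‖R_g = (6800 × 560)/7360 = 517 Ω.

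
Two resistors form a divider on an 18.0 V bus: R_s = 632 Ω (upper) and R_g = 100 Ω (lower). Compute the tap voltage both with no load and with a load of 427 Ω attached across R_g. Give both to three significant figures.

Unloaded: 2.46 V; loaded: 2.05 V

Open-circuit: V = 18.0 × 100/(632 + 100) = 2.46 V.
With the load, R_g becomes R_g‖R_L = 81.02 Ω, so V = 18.0 × 81.02/713.0 = 2.05 V.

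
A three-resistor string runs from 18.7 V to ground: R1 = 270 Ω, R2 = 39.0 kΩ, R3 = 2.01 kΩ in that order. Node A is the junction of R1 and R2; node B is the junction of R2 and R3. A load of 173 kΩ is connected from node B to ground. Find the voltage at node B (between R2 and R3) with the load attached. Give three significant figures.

At node B, R3 is in parallel with the load: R3‖R_L = 1987 Ω.
Below node A the resistance is R2 + (R3‖R_L) = 40990 Ω, so V_A = 18.7 × 40990/41260 = 18.58 V.
Then V_B = V_A × (R3‖R_L)/(R2 + R3‖R_L) = 18.58 × 1987/40990 = 0.901 V.

V ≈ 0.901 V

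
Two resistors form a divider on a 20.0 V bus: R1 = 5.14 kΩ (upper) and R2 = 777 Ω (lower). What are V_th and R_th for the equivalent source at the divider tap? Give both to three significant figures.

V_th is the open-circuit tap voltage: 20.0 × 777/(5140 + 777) = 2.63 V.
With the supply zeroed, R1 and R2 appear in parallel from the tap: R_th = R1‖R2 = (5140 × 777)/5917 = 675 Ω.

V_th = 2.63 V, R_th = 675 Ω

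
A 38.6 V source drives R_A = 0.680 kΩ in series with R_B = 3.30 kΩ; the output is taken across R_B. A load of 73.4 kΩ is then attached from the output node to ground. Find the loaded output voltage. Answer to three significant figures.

The load sits in parallel with R_B: R_B‖R_L = (3300 × 73400) / (3300 + 73400) = 3158 Ω.
V_out = 38.6 × 3158 / (680 + 3158) = 38.6 × 3158/3838 = 31.8 V.

V_out ≈ 31.8 V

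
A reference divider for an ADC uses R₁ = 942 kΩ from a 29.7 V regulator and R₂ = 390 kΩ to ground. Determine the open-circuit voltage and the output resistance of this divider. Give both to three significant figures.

V_th is the open-circuit tap voltage: 29.7 × 390/(942 + 390) = 8.70 V.
With the supply zeroed, R₁ and R₂ appear in parallel from the tap: R_th = R₁‖R₂ = (942 × 390)/1332 = 276 kΩ.

V_th = 8.70 V, R_th = 276 kΩ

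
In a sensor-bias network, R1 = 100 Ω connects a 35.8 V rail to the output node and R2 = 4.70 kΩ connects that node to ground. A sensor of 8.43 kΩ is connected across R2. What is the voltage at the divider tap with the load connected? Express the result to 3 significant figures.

The load sits in parallel with R2: R2‖R_L = (4700 × 8430) / (4700 + 8430) = 3018 Ω.
V_out = 35.8 × 3018 / (100 + 3018) = 35.8 × 3018/3118 = 34.7 V.
(Unloaded it would have been 35.1 V.)

V_out ≈ 34.7 V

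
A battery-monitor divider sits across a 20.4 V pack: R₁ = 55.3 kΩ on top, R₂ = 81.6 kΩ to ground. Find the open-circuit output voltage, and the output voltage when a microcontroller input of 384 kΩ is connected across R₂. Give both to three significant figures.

Open-circuit: V = 20.4 × 81.6/(55.3 + 81.6) = 12.2 V.
With the load, R₂ becomes R₂‖R_L = 67.30 kΩ, so V = 20.4 × 67.30/122.6 = 11.2 V.

Unloaded: 12.2 V; loaded: 11.2 V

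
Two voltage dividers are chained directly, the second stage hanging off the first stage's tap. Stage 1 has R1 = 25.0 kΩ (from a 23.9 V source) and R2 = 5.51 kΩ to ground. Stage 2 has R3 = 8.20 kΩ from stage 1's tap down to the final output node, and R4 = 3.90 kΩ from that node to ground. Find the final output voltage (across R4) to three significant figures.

Stage 2 presents R3+R4 = 12.10 kΩ as a load on stage 1's tap.
Stage 1's lower leg becomes R2‖(R3+R4) = 3.786 kΩ, so V_mid = 23.9 × 3.786/28.79 = 3.143 V.
Stage 2 is itself unloaded: V_out = V_mid × R4/(R3+R4) = 3.143 × 3.90/12.10 = 1.01 V.

V_out ≈ 1.01 V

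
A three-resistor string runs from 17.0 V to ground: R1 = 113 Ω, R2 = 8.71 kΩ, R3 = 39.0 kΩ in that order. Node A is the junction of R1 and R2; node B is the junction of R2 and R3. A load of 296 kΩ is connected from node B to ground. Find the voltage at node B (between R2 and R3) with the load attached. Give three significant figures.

At node B, R3 is in parallel with the load: R3‖R_L = 34460 Ω.
Below node A the resistance is R2 + (R3‖R_L) = 43170 Ω, so V_A = 17.0 × 43170/43280 = 16.96 V.
Then V_B = V_A × (R3‖R_L)/(R2 + R3‖R_L) = 16.96 × 34460/43170 = 13.5 V.

V ≈ 13.5 V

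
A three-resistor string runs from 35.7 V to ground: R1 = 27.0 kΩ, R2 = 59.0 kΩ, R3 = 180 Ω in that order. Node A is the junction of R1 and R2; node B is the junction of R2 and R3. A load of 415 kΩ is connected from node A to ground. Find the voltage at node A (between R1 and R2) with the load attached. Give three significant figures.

V ≈ 23.5 V

Below node A the series string R2+R3 = 59180 Ω sits in parallel with the 415000 Ω load: 51790 Ω.
V_A = 35.7 × 51790/(27000 + 51790) = 23.5 V.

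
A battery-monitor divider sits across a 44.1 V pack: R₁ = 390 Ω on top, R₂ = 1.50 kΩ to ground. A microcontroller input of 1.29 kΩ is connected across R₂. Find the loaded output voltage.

V_out ≈ 28.2 V

The load sits in parallel with R₂: R₂‖R_L = (1500 × 1290) / (1500 + 1290) = 693.5 Ω.
V_out = 44.1 × 693.5 / (390 + 693.5) = 44.1 × 693.5/1084 = 28.2 V.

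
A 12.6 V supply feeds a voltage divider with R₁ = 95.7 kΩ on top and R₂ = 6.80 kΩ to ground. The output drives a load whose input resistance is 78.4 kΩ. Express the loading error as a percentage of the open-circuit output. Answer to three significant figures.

7.49 %

The divider's output (Thévenin) resistance is R₁‖R₂ = 6.349 kΩ.
Fractional drop under load = R_th/(R_th + R_L) = 6.349 / (6.349 + 78.4) = 0.07491.
So the output falls by 7.49 %.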